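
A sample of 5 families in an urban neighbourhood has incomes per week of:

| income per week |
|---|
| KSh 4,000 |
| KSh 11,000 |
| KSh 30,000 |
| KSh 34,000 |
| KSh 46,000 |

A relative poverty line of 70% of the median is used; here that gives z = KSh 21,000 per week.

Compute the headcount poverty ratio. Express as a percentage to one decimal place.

2 of the 5 families have income below KSh 21,000.
H = 2/5 = 40.0%.

40.0%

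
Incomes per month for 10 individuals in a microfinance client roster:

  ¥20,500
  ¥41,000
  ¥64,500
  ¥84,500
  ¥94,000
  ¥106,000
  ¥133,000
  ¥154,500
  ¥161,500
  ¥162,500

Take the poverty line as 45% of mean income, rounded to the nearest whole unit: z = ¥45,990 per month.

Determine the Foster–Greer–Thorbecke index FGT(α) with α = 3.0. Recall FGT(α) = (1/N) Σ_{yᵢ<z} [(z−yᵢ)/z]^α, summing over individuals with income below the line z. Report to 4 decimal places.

0.0172

Below the line: ¥20,500, ¥41,000 (q = 2 of N = 10).
Relative gaps: (45990−20500)/45990 = 0.5543; (45990−41000)/45990 = 0.1085.
Raised to α = 3.0: 0.17026; 0.00128.
Sum = 0.171540; FGT(3.0) = 0.171540 / 10 = 0.0172.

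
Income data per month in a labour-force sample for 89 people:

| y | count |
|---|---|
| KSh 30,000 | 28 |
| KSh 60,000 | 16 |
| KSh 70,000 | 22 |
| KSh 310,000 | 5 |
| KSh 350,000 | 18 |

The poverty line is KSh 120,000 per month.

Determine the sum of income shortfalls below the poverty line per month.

KSh 4,580,000

Poor units: 28×KSh 30,000, 16×KSh 60,000, 22×KSh 70,000 (q = 66 of N = 89).
Individual gaps: 28×(120000−30000) = 2520000; 16×(120000−60000) = 960000; 22×(120000−70000) = 1100000.
Aggregate gap = KSh 4,580,000.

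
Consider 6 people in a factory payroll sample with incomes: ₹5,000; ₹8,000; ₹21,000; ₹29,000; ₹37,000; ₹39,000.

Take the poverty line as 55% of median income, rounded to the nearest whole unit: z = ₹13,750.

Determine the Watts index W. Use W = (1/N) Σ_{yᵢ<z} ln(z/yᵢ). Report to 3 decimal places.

Below z: ₹5,000, ₹8,000 (q = 2 of N = 6).
Log gaps: ln(13750/5000) = 1.0116; ln(13750/8000) = 0.5416.
W = 1.553198 / 6 = 0.259.

0.259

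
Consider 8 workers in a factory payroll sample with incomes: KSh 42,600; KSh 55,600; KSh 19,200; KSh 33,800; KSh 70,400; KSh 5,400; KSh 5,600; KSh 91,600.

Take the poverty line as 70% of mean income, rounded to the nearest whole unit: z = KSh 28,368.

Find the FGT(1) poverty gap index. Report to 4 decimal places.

0.2419

Below z: KSh 5,400, KSh 5,600, KSh 19,200 (q = 3 of N = 8).
Normalized shortfalls: (28368−5400)/28368 = 0.8096; (28368−5600)/28368 = 0.8026; (28368−19200)/28368 = 0.3232.
Sum of shortfalls = 1.935420; P₁ averages over all N: 1.935420 / 8 = 0.2419.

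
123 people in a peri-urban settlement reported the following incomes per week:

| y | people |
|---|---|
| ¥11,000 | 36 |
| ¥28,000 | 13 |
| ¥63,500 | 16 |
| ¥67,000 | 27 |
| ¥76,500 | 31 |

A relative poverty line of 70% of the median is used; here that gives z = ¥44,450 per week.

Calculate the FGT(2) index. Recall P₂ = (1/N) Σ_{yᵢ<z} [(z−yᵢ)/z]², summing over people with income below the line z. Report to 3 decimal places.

Poor units: 36×¥11,000, 13×¥28,000 (q = 49 of N = 123).
Shortfall ratios: (44450−11000)/44450 = 0.7525 (×36); (44450−28000)/44450 = 0.3701 (×13).
Squared: 0.5663 (×36); 0.1370 (×13).
Sum = 22.167359; P₂ = 22.167359 / 123 = 0.180.

0.180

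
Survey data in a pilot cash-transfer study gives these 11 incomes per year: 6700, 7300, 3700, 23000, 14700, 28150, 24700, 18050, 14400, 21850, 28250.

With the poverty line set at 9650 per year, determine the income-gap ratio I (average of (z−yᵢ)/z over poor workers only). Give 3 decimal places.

Poor units: 3700, 6700, 7300 (q = 3 of N = 11).
Relative gaps: 0.6166, 0.3057, 0.2435; sum = 1.165803.
I averages over the q = 3 poor units only: 1.165803 / 3 = 0.389.

0.389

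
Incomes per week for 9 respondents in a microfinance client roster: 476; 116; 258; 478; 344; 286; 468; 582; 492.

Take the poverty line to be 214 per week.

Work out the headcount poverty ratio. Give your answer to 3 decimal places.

0.111

1 of the 9 respondents have income below 214.
H = 1/9 = 0.111.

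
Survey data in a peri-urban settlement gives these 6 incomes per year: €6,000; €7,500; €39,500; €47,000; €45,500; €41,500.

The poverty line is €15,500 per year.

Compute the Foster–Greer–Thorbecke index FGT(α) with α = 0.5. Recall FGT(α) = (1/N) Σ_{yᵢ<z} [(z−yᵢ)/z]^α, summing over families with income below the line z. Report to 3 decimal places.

Poor units: €6,000, €7,500 (q = 2 of N = 6).
Relative gaps: (15500−6000)/15500 = 0.6129; (15500−7500)/15500 = 0.5161.
Raised to α = 0.5: 0.78288; 0.71842.
Sum = 1.501303; FGT(0.5) = 1.501303 / 6 = 0.250.

0.250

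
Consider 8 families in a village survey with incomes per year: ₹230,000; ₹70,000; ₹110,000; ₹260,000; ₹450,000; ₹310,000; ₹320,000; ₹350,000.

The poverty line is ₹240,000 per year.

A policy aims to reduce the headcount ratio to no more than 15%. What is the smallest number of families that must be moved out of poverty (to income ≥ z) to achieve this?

3 of the 8 families are poor, so H = 3/8 = 0.375.
A headcount ratio of at most 15% allows at most ⌊0.15 × 8⌋ = 1 poor families.
So at least 3 − 1 = 2 must be lifted.

2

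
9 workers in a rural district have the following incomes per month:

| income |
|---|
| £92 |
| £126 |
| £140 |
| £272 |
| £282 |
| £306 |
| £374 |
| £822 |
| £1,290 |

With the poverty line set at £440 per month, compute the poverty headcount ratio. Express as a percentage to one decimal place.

7 of the 9 workers have income below £440.
H = 7/9 = 77.8%.

77.8%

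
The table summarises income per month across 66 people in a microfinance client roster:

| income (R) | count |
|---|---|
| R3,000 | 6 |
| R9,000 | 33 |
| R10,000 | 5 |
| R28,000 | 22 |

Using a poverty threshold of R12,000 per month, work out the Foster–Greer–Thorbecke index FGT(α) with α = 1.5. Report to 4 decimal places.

Poor units: 6×R3,000, 33×R9,000, 5×R10,000 (q = 44 of N = 66).
Gap ratios (z−y)/z: (12000−3000)/12000 = 0.7500 (×6); (12000−9000)/12000 = 0.2500 (×33); (12000−10000)/12000 = 0.1667 (×5).
Raised to α = 1.5: 0.64952 (×6); 0.12500 (×33); 0.06804 (×5).
Sum = 8.362321; FGT(1.5) = 8.362321 / 66 = 0.1267.

0.1267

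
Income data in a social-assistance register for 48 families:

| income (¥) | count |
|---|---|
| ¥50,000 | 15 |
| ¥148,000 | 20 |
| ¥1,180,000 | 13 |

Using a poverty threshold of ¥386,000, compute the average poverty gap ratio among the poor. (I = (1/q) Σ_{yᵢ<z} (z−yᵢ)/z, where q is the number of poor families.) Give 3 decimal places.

0.725

Below z: 15×¥50,000, 20×¥148,000 (q = 35 of N = 48).
Relative gaps: 0.8705 (×15), 0.6166 (×20); sum = 25.388601.
I averages over the q = 35 poor units only: 25.388601 / 35 = 0.725.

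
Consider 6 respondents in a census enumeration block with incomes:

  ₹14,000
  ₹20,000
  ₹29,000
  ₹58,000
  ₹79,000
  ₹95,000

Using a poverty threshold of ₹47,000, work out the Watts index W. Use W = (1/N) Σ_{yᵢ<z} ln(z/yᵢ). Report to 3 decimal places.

Below z: ₹14,000, ₹20,000, ₹29,000 (q = 3 of N = 6).
Log shortfalls: ln(47000/14000) = 1.2111; ln(47000/20000) = 0.8544; ln(47000/29000) = 0.4829.
W = 2.548357 / 6 = 0.425.

0.425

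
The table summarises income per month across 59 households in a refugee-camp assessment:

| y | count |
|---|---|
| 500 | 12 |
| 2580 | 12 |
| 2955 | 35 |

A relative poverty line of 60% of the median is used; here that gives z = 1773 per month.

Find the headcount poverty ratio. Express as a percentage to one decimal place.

12 of the 59 households have income below 1773.
H = 12/59 = 20.3%.

20.3%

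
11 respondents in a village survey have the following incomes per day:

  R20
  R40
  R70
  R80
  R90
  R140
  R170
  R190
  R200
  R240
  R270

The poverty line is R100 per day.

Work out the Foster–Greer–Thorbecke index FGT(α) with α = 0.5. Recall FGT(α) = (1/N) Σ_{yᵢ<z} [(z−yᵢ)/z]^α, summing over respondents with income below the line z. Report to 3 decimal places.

0.271

Below the line: R20, R40, R70, R80, R90 (q = 5 of N = 11).
Relative gaps: (100−20)/100 = 0.8000; (100−40)/100 = 0.6000; (100−70)/100 = 0.3000; (100−80)/100 = 0.2000; (100−90)/100 = 0.1000.
Raised to α = 0.5: 0.89443; 0.77460; 0.54772; 0.44721; 0.31623.
Sum = 2.980188; FGT(0.5) = 2.980188 / 11 = 0.271.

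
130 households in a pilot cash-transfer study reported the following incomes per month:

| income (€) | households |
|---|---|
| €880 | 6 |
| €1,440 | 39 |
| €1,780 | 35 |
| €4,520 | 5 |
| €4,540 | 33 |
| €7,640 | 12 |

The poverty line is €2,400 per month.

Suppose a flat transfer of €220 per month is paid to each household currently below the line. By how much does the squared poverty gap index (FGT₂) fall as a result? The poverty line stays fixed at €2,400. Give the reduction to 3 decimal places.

0.035

Before: below the line — 6×€880, 39×€1,440, 35×€1,780; squared poverty gap index (FGT₂) = 0.08448.
After the €220 transfer: below the line — 6×€1,100, 39×€1,660, 35×€2,000; squared poverty gap index (FGT₂) = 0.04954.
Reduction = 0.08448 − 0.04954 = 0.035.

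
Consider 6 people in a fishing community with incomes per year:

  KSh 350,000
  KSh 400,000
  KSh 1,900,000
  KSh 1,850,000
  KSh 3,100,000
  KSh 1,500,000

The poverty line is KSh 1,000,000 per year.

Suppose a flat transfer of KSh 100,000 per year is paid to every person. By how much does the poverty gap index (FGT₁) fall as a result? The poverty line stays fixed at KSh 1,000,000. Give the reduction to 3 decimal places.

0.033

Before: below the line — KSh 350,000, KSh 400,000; poverty gap index (FGT₁) = 0.20833.
After the KSh 100,000 transfer: below the line — KSh 450,000, KSh 500,000; poverty gap index (FGT₁) = 0.17500.
Reduction = 0.20833 − 0.17500 = 0.033.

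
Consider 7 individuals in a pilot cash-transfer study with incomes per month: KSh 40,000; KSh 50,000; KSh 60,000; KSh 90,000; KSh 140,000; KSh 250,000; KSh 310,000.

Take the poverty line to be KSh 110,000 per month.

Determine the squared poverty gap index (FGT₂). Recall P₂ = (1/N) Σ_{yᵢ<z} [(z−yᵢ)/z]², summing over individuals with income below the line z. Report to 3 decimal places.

0.135

Incomes under z: KSh 40,000, KSh 50,000, KSh 60,000, KSh 90,000 (q = 4 of N = 7).
Gap ratios (z−y)/z: (110000−40000)/110000 = 0.6364; (110000−50000)/110000 = 0.5455; (110000−60000)/110000 = 0.4545; (110000−90000)/110000 = 0.1818.
Squared: 0.4050; 0.2975; 0.2066; 0.0331.
Sum = 0.942149; P₂ = 0.942149 / 7 = 0.135.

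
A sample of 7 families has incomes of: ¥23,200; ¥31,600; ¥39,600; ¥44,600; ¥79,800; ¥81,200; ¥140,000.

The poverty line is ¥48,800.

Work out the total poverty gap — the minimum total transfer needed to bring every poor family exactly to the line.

¥56,200

Below the line: ¥23,200, ¥31,600, ¥39,600, ¥44,600 (q = 4 of N = 7).
Individual gaps: 48800−23200 = 25600; 48800−31600 = 17200; 48800−39600 = 9200; 48800−44600 = 4200.
Aggregate gap = ¥56,200.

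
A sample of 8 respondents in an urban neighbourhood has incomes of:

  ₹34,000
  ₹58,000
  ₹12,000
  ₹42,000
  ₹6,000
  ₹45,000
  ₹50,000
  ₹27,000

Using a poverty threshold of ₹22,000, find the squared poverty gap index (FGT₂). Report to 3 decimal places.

Below z: ₹6,000, ₹12,000 (q = 2 of N = 8).
Shortfall ratios: (22000−6000)/22000 = 0.7273; (22000−12000)/22000 = 0.4545.
Squared: 0.5289; 0.2066.
Sum = 0.735537; P₂ = 0.735537 / 8 = 0.092.

0.092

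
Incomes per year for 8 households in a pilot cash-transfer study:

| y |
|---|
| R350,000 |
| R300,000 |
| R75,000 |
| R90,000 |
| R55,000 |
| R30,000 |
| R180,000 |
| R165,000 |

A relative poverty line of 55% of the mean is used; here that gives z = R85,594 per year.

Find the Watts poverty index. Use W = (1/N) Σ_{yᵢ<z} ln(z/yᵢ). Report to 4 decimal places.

Below the line: R30,000, R55,000, R75,000 (q = 3 of N = 8).
Log gaps: ln(85594/30000) = 1.0484; ln(85594/55000) = 0.4423; ln(85594/75000) = 0.1321.
W = 1.622827 / 8 = 0.2029.

0.2029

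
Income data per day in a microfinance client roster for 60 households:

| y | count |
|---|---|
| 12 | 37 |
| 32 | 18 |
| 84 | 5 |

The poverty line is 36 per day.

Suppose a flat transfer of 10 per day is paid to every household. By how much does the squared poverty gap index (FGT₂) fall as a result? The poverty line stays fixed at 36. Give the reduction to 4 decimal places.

Before: below the line — 37×12, 18×32; squared poverty gap index (FGT₂) = 0.277778.
After the 10 transfer: below the line — 37×22; squared poverty gap index (FGT₂) = 0.093261.
Reduction = 0.277778 − 0.093261 = 0.1845.

0.1845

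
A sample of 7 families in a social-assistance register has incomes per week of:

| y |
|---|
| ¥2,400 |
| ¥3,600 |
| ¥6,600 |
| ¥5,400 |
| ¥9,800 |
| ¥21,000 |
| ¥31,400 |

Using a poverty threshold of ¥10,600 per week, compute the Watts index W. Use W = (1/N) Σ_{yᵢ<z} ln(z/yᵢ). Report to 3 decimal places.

Below z: ¥2,400, ¥3,600, ¥5,400, ¥6,600, ¥9,800 (q = 5 of N = 7).
Log gaps: ln(10600/2400) = 1.4854; ln(10600/3600) = 1.0799; ln(10600/5400) = 0.6745; ln(10600/6600) = 0.4738; ln(10600/9800) = 0.0785.
W = 3.792016 / 7 = 0.542.

0.542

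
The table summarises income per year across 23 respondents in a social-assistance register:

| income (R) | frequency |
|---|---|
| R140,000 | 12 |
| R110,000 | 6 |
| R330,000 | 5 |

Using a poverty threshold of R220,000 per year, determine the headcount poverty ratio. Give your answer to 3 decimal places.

18 of the 23 respondents have income below R220,000.
H = 18/23 = 0.783.

0.783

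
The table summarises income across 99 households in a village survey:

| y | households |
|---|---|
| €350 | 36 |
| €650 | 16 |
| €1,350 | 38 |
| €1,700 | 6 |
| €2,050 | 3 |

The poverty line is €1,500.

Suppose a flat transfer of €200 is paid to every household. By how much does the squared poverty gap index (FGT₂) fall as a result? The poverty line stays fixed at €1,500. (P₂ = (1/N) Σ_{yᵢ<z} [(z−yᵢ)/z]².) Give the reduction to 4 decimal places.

0.0933

Before: below the line — 36×€350, 16×€650, 38×€1,350; squared poverty gap index (FGT₂) = 0.269473.
After the €200 transfer: below the line — 36×€550, 16×€850; squared poverty gap index (FGT₂) = 0.176207.
Reduction = 0.269473 − 0.176207 = 0.0933.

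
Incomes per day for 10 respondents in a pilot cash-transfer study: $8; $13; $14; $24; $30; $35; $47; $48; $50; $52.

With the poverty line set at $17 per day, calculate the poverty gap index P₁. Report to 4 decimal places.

Incomes under z: $8, $13, $14 (q = 3 of N = 10).
Shortfall ratios: (17−8)/17 = 0.5294; (17−13)/17 = 0.2353; (17−14)/17 = 0.1765.
Σ = 0.941176. Dividing by the full population N = 10 gives P₁ = 0.0941.

0.0941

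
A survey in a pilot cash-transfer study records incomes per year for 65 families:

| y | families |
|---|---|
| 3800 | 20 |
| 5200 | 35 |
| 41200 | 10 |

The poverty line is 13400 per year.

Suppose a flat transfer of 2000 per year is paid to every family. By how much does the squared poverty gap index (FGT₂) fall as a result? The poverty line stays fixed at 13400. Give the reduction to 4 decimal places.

Before: below the line — 20×3800, 35×5200; squared poverty gap index (FGT₂) = 0.359563.
After the 2000 transfer: below the line — 20×5800, 35×7200; squared poverty gap index (FGT₂) = 0.214250.
Reduction = 0.359563 − 0.214250 = 0.1453.

0.1453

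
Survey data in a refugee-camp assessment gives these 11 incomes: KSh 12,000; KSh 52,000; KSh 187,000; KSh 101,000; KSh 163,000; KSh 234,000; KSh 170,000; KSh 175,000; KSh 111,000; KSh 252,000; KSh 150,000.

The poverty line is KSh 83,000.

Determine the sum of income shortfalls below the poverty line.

KSh 102,000

Incomes under z: KSh 12,000, KSh 52,000 (q = 2 of N = 11).
Individual gaps: 83000−12000 = 71000; 83000−52000 = 31000.
Aggregate gap = KSh 102,000.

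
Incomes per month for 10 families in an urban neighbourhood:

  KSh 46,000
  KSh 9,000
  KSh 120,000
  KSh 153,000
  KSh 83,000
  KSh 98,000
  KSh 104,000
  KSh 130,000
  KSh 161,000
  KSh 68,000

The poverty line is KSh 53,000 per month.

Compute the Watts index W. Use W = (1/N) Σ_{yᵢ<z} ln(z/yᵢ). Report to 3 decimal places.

0.191

Below the line: KSh 9,000, KSh 46,000 (q = 2 of N = 10).
Log shortfalls: ln(53000/9000) = 1.7731; ln(53000/46000) = 0.1417.
W = 1.914718 / 10 = 0.191.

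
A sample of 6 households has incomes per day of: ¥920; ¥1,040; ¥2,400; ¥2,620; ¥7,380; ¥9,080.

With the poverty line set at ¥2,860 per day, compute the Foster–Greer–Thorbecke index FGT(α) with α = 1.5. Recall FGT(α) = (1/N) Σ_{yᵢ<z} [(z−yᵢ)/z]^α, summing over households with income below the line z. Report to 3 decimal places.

0.193

Poor units: ¥920, ¥1,040, ¥2,400, ¥2,620 (q = 4 of N = 6).
Shortfall ratios: (2860−920)/2860 = 0.6783; (2860−1040)/2860 = 0.6364; (2860−2400)/2860 = 0.1608; (2860−2620)/2860 = 0.0839.
Raised to α = 1.5: 0.55867; 0.50764; 0.06450; 0.02431.
Sum = 1.155123; FGT(1.5) = 1.155123 / 6 = 0.193.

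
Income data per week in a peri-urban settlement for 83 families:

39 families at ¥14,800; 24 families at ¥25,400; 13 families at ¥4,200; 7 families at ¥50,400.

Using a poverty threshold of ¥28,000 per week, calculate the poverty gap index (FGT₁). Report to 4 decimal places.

Below z: 13×¥4,200, 39×¥14,800, 24×¥25,400 (q = 76 of N = 83).
Relative gaps: (28000−4200)/28000 = 0.8500 (×13); (28000−14800)/28000 = 0.4714 (×39); (28000−25400)/28000 = 0.0929 (×24).
Σ = 31.664286. Dividing by the full population N = 83 gives P₁ = 0.3815.

0.3815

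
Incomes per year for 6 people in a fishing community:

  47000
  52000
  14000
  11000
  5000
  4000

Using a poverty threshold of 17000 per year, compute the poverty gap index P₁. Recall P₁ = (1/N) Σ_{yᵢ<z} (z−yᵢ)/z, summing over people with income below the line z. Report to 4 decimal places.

0.3333

Incomes under z: 4000, 5000, 11000, 14000 (q = 4 of N = 6).
Relative gaps: (17000−4000)/17000 = 0.7647; (17000−5000)/17000 = 0.7059; (17000−11000)/17000 = 0.3529; (17000−14000)/17000 = 0.1765.
Sum of shortfalls = 2.000000; P₁ averages over all N: 2.000000 / 6 = 0.3333.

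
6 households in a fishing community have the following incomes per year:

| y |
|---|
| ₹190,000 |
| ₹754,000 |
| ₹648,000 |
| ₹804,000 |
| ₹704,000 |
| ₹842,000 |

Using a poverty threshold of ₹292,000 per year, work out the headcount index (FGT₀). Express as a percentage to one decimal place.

16.7%

1 of the 6 households have income below ₹292,000.
H = 1/6 = 16.7%.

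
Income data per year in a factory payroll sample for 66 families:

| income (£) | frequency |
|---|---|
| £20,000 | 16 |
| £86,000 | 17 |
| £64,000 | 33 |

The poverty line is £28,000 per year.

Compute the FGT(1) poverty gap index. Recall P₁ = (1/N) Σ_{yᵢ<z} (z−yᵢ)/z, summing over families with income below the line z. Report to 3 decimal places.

0.069

Below z: 16×£20,000 (q = 16 of N = 66).
Shortfall ratios: (28000−20000)/28000 = 0.2857 (×16).
Sum of shortfalls = 4.571429; P₁ averages over all N: 4.571429 / 66 = 0.069.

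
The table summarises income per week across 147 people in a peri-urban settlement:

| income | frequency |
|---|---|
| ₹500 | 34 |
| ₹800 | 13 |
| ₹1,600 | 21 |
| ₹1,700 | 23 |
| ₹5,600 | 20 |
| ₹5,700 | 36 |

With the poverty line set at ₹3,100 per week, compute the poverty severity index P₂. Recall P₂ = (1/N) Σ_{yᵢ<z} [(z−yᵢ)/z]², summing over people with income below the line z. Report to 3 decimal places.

0.277

Incomes under z: 34×₹500, 13×₹800, 21×₹1,600, 23×₹1,700 (q = 91 of N = 147).
Gap ratios (z−y)/z: (3100−500)/3100 = 0.8387 (×34); (3100−800)/3100 = 0.7419 (×13); (3100−1600)/3100 = 0.4839 (×21); (3100−1700)/3100 = 0.4516 (×23).
Squared: 0.7034 (×34); 0.5505 (×13); 0.2341 (×21); 0.2040 (×23).
Sum = 40.680541; P₂ = 40.680541 / 147 = 0.277.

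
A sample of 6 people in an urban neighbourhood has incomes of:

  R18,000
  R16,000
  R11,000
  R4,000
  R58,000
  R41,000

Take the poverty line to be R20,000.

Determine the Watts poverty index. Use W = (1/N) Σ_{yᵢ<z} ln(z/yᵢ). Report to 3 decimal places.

0.423

Below the line: R4,000, R11,000, R16,000, R18,000 (q = 4 of N = 6).
Log gaps: ln(20000/4000) = 1.6094; ln(20000/11000) = 0.5978; ln(20000/16000) = 0.2231; ln(20000/18000) = 0.1054.
W = 2.535779 / 6 = 0.423.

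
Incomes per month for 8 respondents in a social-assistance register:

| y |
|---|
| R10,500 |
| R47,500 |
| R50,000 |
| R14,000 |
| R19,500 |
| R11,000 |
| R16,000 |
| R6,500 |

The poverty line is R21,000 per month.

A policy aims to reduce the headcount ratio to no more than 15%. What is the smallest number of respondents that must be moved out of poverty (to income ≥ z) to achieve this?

Currently q = 6 of N = 8 are below the line (H = 0.750).
A headcount ratio of at most 15% allows at most ⌊0.15 × 8⌋ = 1 poor respondents.
So at least 6 − 1 = 5 must be lifted.

5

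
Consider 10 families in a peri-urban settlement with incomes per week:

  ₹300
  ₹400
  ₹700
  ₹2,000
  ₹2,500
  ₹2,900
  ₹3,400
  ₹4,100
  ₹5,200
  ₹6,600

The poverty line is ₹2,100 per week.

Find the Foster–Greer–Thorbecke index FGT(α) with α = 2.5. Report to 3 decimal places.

0.163

Below the line: ₹300, ₹400, ₹700, ₹2,000 (q = 4 of N = 10).
Shortfall ratios: (2100−300)/2100 = 0.8571; (2100−400)/2100 = 0.8095; (2100−700)/2100 = 0.6667; (2100−2000)/2100 = 0.0476.
Raised to α = 2.5: 0.68019; 0.58962; 0.36289; 0.00049.
Sum = 1.633199; FGT(2.5) = 1.633199 / 10 = 0.163.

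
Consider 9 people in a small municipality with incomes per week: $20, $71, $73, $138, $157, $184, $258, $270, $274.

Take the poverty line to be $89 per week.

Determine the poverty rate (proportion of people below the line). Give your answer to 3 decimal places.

3 of the 9 people have income below $89.
H = 3/9 = 0.333.

0.333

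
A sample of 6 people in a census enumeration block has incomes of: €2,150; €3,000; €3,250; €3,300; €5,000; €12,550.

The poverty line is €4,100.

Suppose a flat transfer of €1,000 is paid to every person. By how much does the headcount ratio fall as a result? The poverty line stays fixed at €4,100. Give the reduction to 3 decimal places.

Before: below the line — €2,150, €3,000, €3,250, €3,300; headcount ratio = 0.66667.
After the €1,000 transfer: below the line — €3,150, €4,000; headcount ratio = 0.33333.
Reduction = 0.66667 − 0.33333 = 0.333.

0.333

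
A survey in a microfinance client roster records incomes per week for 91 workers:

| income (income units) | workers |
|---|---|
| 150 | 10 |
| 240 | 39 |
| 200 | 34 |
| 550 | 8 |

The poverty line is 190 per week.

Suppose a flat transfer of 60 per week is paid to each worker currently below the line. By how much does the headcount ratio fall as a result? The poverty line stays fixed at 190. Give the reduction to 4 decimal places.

Before: below the line — 10×150; headcount ratio = 0.109890.
After the 60 transfer: below the line — none; headcount ratio = 0.000000.
Reduction = 0.109890 − 0.000000 = 0.1099.

0.1099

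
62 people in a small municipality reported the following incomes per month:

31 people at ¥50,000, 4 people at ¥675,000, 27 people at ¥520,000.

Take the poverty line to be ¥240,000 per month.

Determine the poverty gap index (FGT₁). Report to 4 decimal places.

Incomes under z: 31×¥50,000 (q = 31 of N = 62).
Relative gaps: (240000−50000)/240000 = 0.7917 (×31).
Σ = 24.541667. Dividing by the full population N = 62 gives P₁ = 0.3958.

0.3958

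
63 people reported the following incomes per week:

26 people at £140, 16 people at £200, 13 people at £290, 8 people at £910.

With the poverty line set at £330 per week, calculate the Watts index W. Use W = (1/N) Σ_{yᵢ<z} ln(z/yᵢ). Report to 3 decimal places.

0.508

Poor units: 26×£140, 16×£200, 13×£290 (q = 55 of N = 63).
ln(z/y) terms: ln(330/140) = 0.8575 (×26); ln(330/200) = 0.5008 (×16); ln(330/290) = 0.1292 (×13).
W = 31.985863 / 63 = 0.508.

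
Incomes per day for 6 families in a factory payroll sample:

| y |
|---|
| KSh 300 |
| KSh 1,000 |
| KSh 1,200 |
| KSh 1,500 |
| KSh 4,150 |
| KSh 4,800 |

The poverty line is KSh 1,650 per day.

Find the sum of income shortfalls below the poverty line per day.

KSh 2,600

Below the line: KSh 300, KSh 1,000, KSh 1,200, KSh 1,500 (q = 4 of N = 6).
Individual gaps: 1650−300 = 1350; 1650−1000 = 650; 1650−1200 = 450; 1650−1500 = 150.
Aggregate gap = KSh 2,600.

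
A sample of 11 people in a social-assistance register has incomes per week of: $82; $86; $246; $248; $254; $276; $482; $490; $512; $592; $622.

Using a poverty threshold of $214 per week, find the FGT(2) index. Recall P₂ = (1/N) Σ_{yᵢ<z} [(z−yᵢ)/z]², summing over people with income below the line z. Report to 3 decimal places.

Below the line: $82, $86 (q = 2 of N = 11).
Normalized shortfalls: (214−82)/214 = 0.6168; (214−86)/214 = 0.5981.
Squared: 0.3805; 0.3578.
Sum = 0.738230; P₂ = 0.738230 / 11 = 0.067.

0.067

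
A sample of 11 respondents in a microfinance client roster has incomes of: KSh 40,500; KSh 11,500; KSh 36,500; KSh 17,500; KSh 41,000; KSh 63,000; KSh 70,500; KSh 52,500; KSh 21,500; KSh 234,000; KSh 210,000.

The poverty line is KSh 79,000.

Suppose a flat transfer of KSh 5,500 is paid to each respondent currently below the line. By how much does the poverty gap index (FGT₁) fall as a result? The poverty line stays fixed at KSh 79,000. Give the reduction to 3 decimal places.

Before: below the line — KSh 11,500, KSh 17,500, KSh 21,500, KSh 36,500, KSh 40,500, KSh 41,000, KSh 52,500, KSh 63,000, KSh 70,500; poverty gap index (FGT₁) = 0.41024.
After the KSh 5,500 transfer: below the line — KSh 17,000, KSh 23,000, KSh 27,000, KSh 42,000, KSh 46,000, KSh 46,500, KSh 58,000, KSh 68,500, KSh 76,000; poverty gap index (FGT₁) = 0.35328.
Reduction = 0.41024 − 0.35328 = 0.057.

0.057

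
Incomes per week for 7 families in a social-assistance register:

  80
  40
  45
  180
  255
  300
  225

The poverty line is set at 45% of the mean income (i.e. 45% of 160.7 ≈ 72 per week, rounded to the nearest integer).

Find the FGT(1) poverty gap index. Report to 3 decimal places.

Below the line: 40, 45 (q = 2 of N = 7).
Relative gaps: (72−40)/72 = 0.4444; (72−45)/72 = 0.3750.
Sum of shortfalls = 0.819444; P₁ averages over all N: 0.819444 / 7 = 0.117.

0.117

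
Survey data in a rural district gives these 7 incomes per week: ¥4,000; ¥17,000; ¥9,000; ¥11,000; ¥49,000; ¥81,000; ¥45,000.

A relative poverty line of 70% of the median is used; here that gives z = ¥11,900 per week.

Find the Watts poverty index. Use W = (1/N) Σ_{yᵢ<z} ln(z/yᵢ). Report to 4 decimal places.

Below the line: ¥4,000, ¥9,000, ¥11,000 (q = 3 of N = 7).
Log shortfalls: ln(11900/4000) = 1.0902; ln(11900/9000) = 0.2793; ln(11900/11000) = 0.0786.
W = 1.448201 / 7 = 0.2069.

0.2069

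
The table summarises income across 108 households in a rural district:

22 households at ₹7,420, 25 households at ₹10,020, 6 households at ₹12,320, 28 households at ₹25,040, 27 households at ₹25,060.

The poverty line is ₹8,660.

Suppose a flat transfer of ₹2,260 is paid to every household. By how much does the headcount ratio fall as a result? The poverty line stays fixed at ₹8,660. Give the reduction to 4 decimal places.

0.2037

Before: below the line — 22×₹7,420; headcount ratio = 0.203704.
After the ₹2,260 transfer: below the line — none; headcount ratio = 0.000000.
Reduction = 0.203704 − 0.000000 = 0.2037.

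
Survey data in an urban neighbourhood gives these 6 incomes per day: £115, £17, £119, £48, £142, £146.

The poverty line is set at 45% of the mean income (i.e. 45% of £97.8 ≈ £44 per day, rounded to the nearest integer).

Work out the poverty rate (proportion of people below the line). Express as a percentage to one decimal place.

16.7%

1 of the 6 people have income below £44.
H = 1/6 = 16.7%.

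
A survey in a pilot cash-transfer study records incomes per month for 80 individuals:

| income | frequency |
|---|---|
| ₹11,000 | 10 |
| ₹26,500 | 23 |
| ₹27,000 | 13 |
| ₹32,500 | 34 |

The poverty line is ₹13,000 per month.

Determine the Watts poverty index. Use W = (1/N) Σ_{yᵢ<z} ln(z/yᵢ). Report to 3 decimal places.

0.021

Below the line: 10×₹11,000 (q = 10 of N = 80).
Log gaps: ln(13000/11000) = 0.1671 (×10).
W = 1.670541 / 80 = 0.021.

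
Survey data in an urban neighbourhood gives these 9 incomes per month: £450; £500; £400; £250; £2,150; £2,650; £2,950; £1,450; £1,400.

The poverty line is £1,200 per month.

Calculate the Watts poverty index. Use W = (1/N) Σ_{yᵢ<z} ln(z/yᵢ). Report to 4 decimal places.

0.5026

Poor units: £250, £400, £450, £500 (q = 4 of N = 9).
ln(z/y) terms: ln(1200/250) = 1.5686; ln(1200/400) = 1.0986; ln(1200/450) = 0.9808; ln(1200/500) = 0.8755.
W = 4.523526 / 9 = 0.5026.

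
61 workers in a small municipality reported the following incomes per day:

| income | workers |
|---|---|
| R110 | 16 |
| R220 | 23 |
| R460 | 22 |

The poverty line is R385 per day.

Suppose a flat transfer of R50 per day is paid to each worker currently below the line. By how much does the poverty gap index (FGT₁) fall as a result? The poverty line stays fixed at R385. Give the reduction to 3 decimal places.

Before: below the line — 16×R110, 23×R220; poverty gap index (FGT₁) = 0.34895.
After the R50 transfer: below the line — 16×R160, 23×R270; poverty gap index (FGT₁) = 0.26591.
Reduction = 0.34895 − 0.26591 = 0.083.

0.083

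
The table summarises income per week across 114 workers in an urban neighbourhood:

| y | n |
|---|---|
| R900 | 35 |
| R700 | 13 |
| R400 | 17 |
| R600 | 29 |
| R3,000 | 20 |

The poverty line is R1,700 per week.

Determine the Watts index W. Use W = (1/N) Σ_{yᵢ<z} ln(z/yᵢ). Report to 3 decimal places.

Below z: 17×R400, 29×R600, 13×R700, 35×R900 (q = 94 of N = 114).
Log shortfalls: ln(1700/400) = 1.4469 (×17); ln(1700/600) = 1.0415 (×29); ln(1700/700) = 0.8873 (×13); ln(1700/900) = 0.6360 (×35).
W = 88.594333 / 114 = 0.777.

0.777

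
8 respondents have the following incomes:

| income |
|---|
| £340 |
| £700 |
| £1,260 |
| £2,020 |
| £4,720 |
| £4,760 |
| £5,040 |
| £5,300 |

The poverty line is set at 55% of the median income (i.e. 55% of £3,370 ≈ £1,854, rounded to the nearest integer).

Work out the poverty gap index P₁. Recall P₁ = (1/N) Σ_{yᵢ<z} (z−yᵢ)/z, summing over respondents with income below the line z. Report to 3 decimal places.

Poor units: £340, £700, £1,260 (q = 3 of N = 8).
Gap ratios (z−y)/z: (1854−340)/1854 = 0.8166; (1854−700)/1854 = 0.6224; (1854−1260)/1854 = 0.3204.
Σ = 1.759439. Dividing by the full population N = 8 gives P₁ = 0.220.

0.220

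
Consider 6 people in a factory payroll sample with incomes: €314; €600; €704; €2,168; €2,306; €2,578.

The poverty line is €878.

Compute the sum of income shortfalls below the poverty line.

Below the line: €314, €600, €704 (q = 3 of N = 6).
Individual gaps: 878−314 = 564; 878−600 = 278; 878−704 = 174.
Aggregate gap = €1,016.

€1,016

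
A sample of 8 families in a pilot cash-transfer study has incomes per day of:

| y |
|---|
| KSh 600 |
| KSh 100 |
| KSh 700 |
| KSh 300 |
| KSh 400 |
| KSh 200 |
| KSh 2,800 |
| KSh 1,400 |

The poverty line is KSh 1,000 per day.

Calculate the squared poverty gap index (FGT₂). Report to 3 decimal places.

0.319

Below the line: KSh 100, KSh 200, KSh 300, KSh 400, KSh 600, KSh 700 (q = 6 of N = 8).
Shortfall ratios: (1000−100)/1000 = 0.9000; (1000−200)/1000 = 0.8000; (1000−300)/1000 = 0.7000; (1000−400)/1000 = 0.6000; (1000−600)/1000 = 0.4000; (1000−700)/1000 = 0.3000.
Squared: 0.8100; 0.6400; 0.4900; 0.3600; 0.1600; 0.0900.
Sum = 2.550000; P₂ = 2.550000 / 8 = 0.319.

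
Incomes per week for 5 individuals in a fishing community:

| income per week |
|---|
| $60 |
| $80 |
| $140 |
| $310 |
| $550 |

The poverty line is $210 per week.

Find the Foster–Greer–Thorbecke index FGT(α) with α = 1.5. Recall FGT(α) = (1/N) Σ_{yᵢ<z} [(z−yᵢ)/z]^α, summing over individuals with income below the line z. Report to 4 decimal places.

Poor units: $60, $80, $140 (q = 3 of N = 5).
Gap ratios (z−y)/z: (210−60)/210 = 0.7143; (210−80)/210 = 0.6190; (210−140)/210 = 0.3333.
Raised to α = 1.5: 0.60368; 0.48706; 0.19245.
Sum = 1.283196; FGT(1.5) = 1.283196 / 5 = 0.2566.

0.2566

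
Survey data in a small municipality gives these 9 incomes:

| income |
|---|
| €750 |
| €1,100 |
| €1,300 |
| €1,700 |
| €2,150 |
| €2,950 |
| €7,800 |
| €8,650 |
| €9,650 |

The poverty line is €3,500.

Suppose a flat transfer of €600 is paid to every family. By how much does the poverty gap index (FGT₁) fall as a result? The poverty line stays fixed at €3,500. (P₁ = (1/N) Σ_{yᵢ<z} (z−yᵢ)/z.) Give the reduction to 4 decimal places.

0.1127

Before: below the line — €750, €1,100, €1,300, €1,700, €2,150, €2,950; poverty gap index (FGT₁) = 0.350794.
After the €600 transfer: below the line — €1,350, €1,700, €1,900, €2,300, €2,750; poverty gap index (FGT₁) = 0.238095.
Reduction = 0.350794 − 0.238095 = 0.1127.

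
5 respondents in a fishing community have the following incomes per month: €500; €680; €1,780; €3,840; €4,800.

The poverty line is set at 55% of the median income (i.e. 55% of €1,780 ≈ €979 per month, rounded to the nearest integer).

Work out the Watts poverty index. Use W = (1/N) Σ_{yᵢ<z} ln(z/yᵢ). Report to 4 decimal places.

0.2073

Poor units: €500, €680 (q = 2 of N = 5).
Log gaps: ln(979/500) = 0.6719; ln(979/680) = 0.3644.
W = 1.036362 / 5 = 0.2073.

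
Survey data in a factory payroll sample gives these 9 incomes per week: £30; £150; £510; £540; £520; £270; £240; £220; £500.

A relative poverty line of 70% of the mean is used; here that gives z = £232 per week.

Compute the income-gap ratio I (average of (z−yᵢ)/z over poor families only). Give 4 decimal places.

Below the line: £30, £150, £220 (q = 3 of N = 9).
Shortfall ratios (z−y)/z: 0.8707, 0.3534, 0.0517; sum = 1.275862.
The income-gap ratio divides by q (the poor only): 1.275862 / 3 = 0.4253.

0.4253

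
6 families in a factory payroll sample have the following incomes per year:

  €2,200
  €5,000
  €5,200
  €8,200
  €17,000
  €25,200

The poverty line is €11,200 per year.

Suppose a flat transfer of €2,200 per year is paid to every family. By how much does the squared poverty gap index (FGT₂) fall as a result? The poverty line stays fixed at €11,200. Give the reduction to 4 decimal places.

0.1158

Before: below the line — €2,200, €5,000, €5,200, €8,200; squared poverty gap index (FGT₂) = 0.218484.
After the €2,200 transfer: below the line — €4,400, €7,200, €7,400, €10,400; squared poverty gap index (FGT₂) = 0.102732.
Reduction = 0.218484 − 0.102732 = 0.1158.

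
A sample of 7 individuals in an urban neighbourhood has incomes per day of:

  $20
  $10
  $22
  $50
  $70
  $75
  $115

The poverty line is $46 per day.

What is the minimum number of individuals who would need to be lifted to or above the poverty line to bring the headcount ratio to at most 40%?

1

Currently q = 3 of N = 7 are below the line (H = 0.429).
A headcount ratio of at most 40% allows at most ⌊0.40 × 7⌋ = 2 poor individuals.
So at least 3 − 2 = 1 must be lifted.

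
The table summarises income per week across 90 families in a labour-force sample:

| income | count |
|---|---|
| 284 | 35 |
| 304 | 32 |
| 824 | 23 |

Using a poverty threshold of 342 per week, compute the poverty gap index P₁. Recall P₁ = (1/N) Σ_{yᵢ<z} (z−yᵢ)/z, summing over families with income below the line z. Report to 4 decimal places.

Incomes under z: 35×284, 32×304 (q = 67 of N = 90).
Normalized shortfalls: (342−284)/342 = 0.1696 (×35); (342−304)/342 = 0.1111 (×32).
Sum of shortfalls = 9.491228; P₁ averages over all N: 9.491228 / 90 = 0.1055.

0.1055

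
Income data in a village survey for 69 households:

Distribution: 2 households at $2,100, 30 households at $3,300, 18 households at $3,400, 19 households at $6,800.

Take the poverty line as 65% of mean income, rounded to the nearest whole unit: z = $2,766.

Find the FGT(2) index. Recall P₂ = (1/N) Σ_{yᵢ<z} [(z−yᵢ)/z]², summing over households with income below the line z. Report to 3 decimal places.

Incomes under z: 2×$2,100 (q = 2 of N = 69).
Shortfall ratios: (2766−2100)/2766 = 0.2408 (×2).
Squared: 0.0580 (×2).
Sum = 0.115951; P₂ = 0.115951 / 69 = 0.002.

0.002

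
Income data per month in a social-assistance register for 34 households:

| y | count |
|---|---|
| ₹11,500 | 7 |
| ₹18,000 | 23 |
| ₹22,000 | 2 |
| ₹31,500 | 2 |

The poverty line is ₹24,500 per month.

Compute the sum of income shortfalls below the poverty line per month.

₹245,500

Below z: 7×₹11,500, 23×₹18,000, 2×₹22,000 (q = 32 of N = 34).
Individual gaps: 7×(24500−11500) = 91000; 23×(24500−18000) = 149500; 2×(24500−22000) = 5000.
Aggregate gap = ₹245,500.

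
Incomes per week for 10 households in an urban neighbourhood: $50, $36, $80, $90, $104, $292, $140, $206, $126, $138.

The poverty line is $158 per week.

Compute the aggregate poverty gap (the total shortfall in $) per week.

Below the line: $36, $50, $80, $90, $104, $126, $138, $140 (q = 8 of N = 10).
Individual gaps: 158−36 = 122; 158−50 = 108; 158−80 = 78; 158−90 = 68; 158−104 = 54; 158−126 = 32; 158−138 = 20; 158−140 = 18.
Aggregate gap = $500.

$500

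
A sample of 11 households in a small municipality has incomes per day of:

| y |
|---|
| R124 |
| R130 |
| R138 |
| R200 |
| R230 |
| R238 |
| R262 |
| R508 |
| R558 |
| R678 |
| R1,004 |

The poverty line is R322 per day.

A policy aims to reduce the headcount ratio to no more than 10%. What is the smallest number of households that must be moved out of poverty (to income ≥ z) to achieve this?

6

Currently q = 7 of N = 11 are below the line (H = 0.636).
A headcount ratio of at most 10% allows at most ⌊0.10 × 11⌋ = 1 poor households.
So at least 7 − 1 = 6 must be lifted.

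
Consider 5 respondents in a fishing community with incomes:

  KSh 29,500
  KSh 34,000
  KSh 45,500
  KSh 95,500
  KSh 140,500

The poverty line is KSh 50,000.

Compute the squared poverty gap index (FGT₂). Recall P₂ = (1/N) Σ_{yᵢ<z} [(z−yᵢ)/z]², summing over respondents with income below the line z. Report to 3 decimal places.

0.056

Below z: KSh 29,500, KSh 34,000, KSh 45,500 (q = 3 of N = 5).
Gap ratios (z−y)/z: (50000−29500)/50000 = 0.4100; (50000−34000)/50000 = 0.3200; (50000−45500)/50000 = 0.0900.
Squared: 0.1681; 0.1024; 0.0081.
Sum = 0.278600; P₂ = 0.278600 / 5 = 0.056.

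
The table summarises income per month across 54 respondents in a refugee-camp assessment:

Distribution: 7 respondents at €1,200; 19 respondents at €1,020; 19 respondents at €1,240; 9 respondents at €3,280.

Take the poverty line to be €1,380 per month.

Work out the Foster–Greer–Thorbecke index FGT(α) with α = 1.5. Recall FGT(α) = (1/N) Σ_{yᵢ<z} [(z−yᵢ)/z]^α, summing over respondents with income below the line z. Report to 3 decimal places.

Incomes under z: 19×€1,020, 7×€1,200, 19×€1,240 (q = 45 of N = 54).
Relative gaps: (1380−1020)/1380 = 0.2609 (×19); (1380−1200)/1380 = 0.1304 (×7); (1380−1240)/1380 = 0.1014 (×19).
Raised to α = 1.5: 0.13324 (×19); 0.04711 (×7); 0.03231 (×19).
Sum = 3.475257; FGT(1.5) = 3.475257 / 54 = 0.064.

0.064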